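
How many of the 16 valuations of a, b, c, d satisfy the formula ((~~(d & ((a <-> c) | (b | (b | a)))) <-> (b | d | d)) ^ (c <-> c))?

5

a | b | c | d || φ
F | F | F | F || F
F | F | F | T || F
F | F | T | F || F
F | F | T | T || T
F | T | F | F || T
F | T | F | T || F
F | T | T | F || T
F | T | T | T || F
T | F | F | F || F
T | F | F | T || F
T | F | T | F || F
T | F | T | T || F
T | T | F | F || T
T | T | F | T || F
T | T | T | F || T
T | T | T | T || F
The formula is true on 5 of the 16 rows.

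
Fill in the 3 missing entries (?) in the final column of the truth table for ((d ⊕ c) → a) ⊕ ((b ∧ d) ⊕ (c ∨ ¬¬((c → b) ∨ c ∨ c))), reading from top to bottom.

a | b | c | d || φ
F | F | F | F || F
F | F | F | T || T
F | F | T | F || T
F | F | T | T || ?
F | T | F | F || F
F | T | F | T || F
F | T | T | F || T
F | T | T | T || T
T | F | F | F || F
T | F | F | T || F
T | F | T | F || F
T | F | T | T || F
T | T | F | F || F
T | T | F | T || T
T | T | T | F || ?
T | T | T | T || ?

F, F, T

Row a=F, b=F, c=T, d=T: ((d ⊕ c) → a) = T, ((b ∧ d) ⊕ (c ∨ ¬¬((c → b) ∨ c ∨ c))) = T, so the formula = F.
Row a=T, b=T, c=T, d=F: ((d ⊕ c) → a) = T, ((b ∧ d) ⊕ (c ∨ ¬¬((c → b) ∨ c ∨ c))) = T, so the formula = F.
Row a=T, b=T, c=T, d=T: ((d ⊕ c) → a) = T, ((b ∧ d) ⊕ (c ∨ ¬¬((c → b) ∨ c ∨ c))) = F, so the formula = T.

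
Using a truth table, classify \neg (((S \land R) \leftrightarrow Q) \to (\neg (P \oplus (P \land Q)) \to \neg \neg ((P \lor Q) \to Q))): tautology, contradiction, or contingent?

contradiction

P | Q | R | S | (S \land R) | (P \land Q) | (P \oplus (P \land Q)) | \neg (P \oplus (P \land Q)) | (P \lor Q) | ((P \lor Q) \to Q) | \neg ((P \lor Q) \to Q) | \neg \neg ((P \lor Q) \to Q) | φ
- | - | - | - | ----------- | ----------- | ---------------------- | --------------------------- | ---------- | ------------------ | ----------------------- | ---------------------------- | -
1 | 1 | 1 | 1 |      1      |      1      |           0            |              1              |     1      |         1          |            0            |              1               | 0
1 | 1 | 1 | 0 |      0      |      1      |           0            |              1              |     1      |         1          |            0            |              1               | 0
1 | 1 | 0 | 1 |      0      |      1      |           0            |              1              |     1      |         1          |            0            |              1               | 0
1 | 1 | 0 | 0 |      0      |      1      |           0            |              1              |     1      |         1          |            0            |              1               | 0
1 | 0 | 1 | 1 |      1      |      0      |           1            |              0              |     1      |         0          |            1            |              0               | 0
1 | 0 | 1 | 0 |      0      |      0      |           1            |              0              |     1      |         0          |            1            |              0               | 0
1 | 0 | 0 | 1 |      0      |      0      |           1            |              0              |     1      |         0          |            1            |              0               | 0
1 | 0 | 0 | 0 |      0      |      0      |           1            |              0              |     1      |         0          |            1            |              0               | 0
0 | 1 | 1 | 1 |      1      |      0      |           0            |              1              |     1      |         1          |            0            |              1               | 0
0 | 1 | 1 | 0 |      0      |      0      |           0            |              1              |     1      |         1          |            0            |              1               | 0
0 | 1 | 0 | 1 |      0      |      0      |           0            |              1              |     1      |         1          |            0            |              1               | 0
0 | 1 | 0 | 0 |      0      |      0      |           0            |              1              |     1      |         1          |            0            |              1               | 0
0 | 0 | 1 | 1 |      1      |      0      |           0            |              1              |     0      |         1          |            0            |              1               | 0
0 | 0 | 1 | 0 |      0      |      0      |           0            |              1              |     0      |         1          |            0            |              1               | 0
0 | 0 | 0 | 1 |      0      |      0      |           0            |              1              |     0      |         1          |            0            |              1               | 0
0 | 0 | 0 | 0 |      0      |      0      |           0            |              1              |     0      |         1          |            0            |              1               | 0
Every row is 0, so the formula is a contradiction.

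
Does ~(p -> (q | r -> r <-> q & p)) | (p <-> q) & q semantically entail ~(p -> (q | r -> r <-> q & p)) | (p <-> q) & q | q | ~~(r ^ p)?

yes

p | q | r || φ | ψ
T | T | T || T | T
T | T | F || T | T
T | F | T || T | T
T | F | F || T | T
F | T | T || F | T
F | T | F || F | T
F | F | T || F | T
F | F | F || F | F
In every row where φ is true, ψ is also true, so φ ⊨ ψ.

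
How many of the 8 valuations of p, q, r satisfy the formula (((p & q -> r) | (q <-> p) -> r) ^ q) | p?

p  q  r     (p & q)  ((p & q) -> r)  (q <-> p)  (((p & q) -> r) | (q <-> p))  φ
T  T  T        T           T             T                   T                T
T  T  F        T           F             T                   T                T
T  F  T        F           T             F                   T                T
T  F  F        F           T             F                   T                T
F  T  T        F           T             F                   T                F
F  T  F        F           T             F                   T                T
F  F  T        F           T             T                   T                T
F  F  F        F           T             T                   T                F
The formula is true on 6 of the 8 rows.

6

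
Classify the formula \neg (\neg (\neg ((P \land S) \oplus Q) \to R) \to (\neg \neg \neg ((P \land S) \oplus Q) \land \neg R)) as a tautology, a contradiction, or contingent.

contradiction

P | Q | R | S || (P \land S) | ((P \land S) \oplus Q) | \neg ((P \land S) \oplus Q) | \neg R | φ
F | F | F | F ||      F      |           F            |              T              |   T    | F
F | F | F | T ||      F      |           F            |              T              |   T    | F
F | F | T | F ||      F      |           F            |              T              |   F    | F
F | F | T | T ||      F      |           F            |              T              |   F    | F
F | T | F | F ||      F      |           T            |              F              |   T    | F
F | T | F | T ||      F      |           T            |              F              |   T    | F
F | T | T | F ||      F      |           T            |              F              |   F    | F
F | T | T | T ||      F      |           T            |              F              |   F    | F
T | F | F | F ||      F      |           F            |              T              |   T    | F
T | F | F | T ||      T      |           T            |              F              |   T    | F
T | F | T | F ||      F      |           F            |              T              |   F    | F
T | F | T | T ||      T      |           T            |              F              |   F    | F
T | T | F | F ||      F      |           T            |              F              |   T    | F
T | T | F | T ||      T      |           F            |              T              |   T    | F
T | T | T | F ||      F      |           T            |              F              |   F    | F
T | T | T | T ||      T      |           F            |              T              |   F    | F
Every row is F, so the formula is a contradiction.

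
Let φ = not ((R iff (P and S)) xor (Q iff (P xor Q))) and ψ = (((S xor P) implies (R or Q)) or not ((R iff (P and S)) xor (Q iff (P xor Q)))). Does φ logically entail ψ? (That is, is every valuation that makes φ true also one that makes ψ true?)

yes

P | Q | R | S | φ | ψ
- | - | - | - | - | -
T | T | T | T | F | T
T | T | T | F | T | T
T | T | F | T | T | T
T | T | F | F | F | T
T | F | T | T | F | T
T | F | T | F | T | T
T | F | F | T | T | T
T | F | F | F | F | F
F | T | T | T | F | T
F | T | T | F | F | T
F | T | F | T | T | T
F | T | F | F | T | T
F | F | T | T | F | T
F | F | T | F | F | T
F | F | F | T | T | T
F | F | F | F | T | T
In every row where φ is true, ψ is also true, so φ ⊨ ψ.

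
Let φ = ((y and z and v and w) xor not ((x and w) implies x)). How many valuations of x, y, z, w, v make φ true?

x | y | z | w | v | φ
- | - | - | - | - | -
T | T | T | T | T | T
T | T | T | T | F | F
T | T | T | F | T | F
T | T | T | F | F | F
T | T | F | T | T | F
T | T | F | T | F | F
T | T | F | F | T | F
T | T | F | F | F | F
T | F | T | T | T | F
T | F | T | T | F | F
T | F | T | F | T | F
T | F | T | F | F | F
T | F | F | T | T | F
T | F | F | T | F | F
T | F | F | F | T | F
T | F | F | F | F | F
F | T | T | T | T | T
F | T | T | T | F | F
F | T | T | F | T | F
F | T | T | F | F | F
F | T | F | T | T | F
F | T | F | T | F | F
F | T | F | F | T | F
F | T | F | F | F | F
F | F | T | T | T | F
F | F | T | T | F | F
F | F | T | F | T | F
F | F | T | F | F | F
F | F | F | T | T | F
F | F | F | T | F | F
F | F | F | F | T | F
F | F | F | F | F | F
The formula is true on 2 of the 32 rows.

2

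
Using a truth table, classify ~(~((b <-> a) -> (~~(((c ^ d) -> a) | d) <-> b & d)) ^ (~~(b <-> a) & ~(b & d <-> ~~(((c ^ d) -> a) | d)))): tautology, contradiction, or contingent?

tautology

a  b  c  d     (b <-> a)  (c ^ d)  ((c ^ d) -> a)  (((c ^ d) -> a) | d)  ~(((c ^ d) -> a) | d)  ~~(((c ^ d) -> a) | d)  (b & d)  ~(b <-> a)  ~~(b <-> a)  φ
T  T  T  T         T         F           T                  T                      F                      T                T         F            T       T
T  T  T  F         T         T           T                  T                      F                      T                F         F            T       T
T  T  F  T         T         T           T                  T                      F                      T                T         F            T       T
T  T  F  F         T         F           T                  T                      F                      T                F         F            T       T
T  F  T  T         F         F           T                  T                      F                      T                F         T            F       T
T  F  T  F         F         T           T                  T                      F                      T                F         T            F       T
T  F  F  T         F         T           T                  T                      F                      T                F         T            F       T
T  F  F  F         F         F           T                  T                      F                      T                F         T            F       T
F  T  T  T         F         F           T                  T                      F                      T                T         T            F       T
F  T  T  F         F         T           F                  F                      T                      F                F         T            F       T
F  T  F  T         F         T           F                  T                      F                      T                T         T            F       T
F  T  F  F         F         F           T                  T                      F                      T                F         T            F       T
F  F  T  T         T         F           T                  T                      F                      T                F         F            T       T
F  F  T  F         T         T           F                  F                      T                      F                F         F            T       T
F  F  F  T         T         T           F                  T                      F                      T                F         F            T       T
F  F  F  F         T         F           T                  T                      F                      T                F         F            T       T
Every row is T, so the formula is a tautology.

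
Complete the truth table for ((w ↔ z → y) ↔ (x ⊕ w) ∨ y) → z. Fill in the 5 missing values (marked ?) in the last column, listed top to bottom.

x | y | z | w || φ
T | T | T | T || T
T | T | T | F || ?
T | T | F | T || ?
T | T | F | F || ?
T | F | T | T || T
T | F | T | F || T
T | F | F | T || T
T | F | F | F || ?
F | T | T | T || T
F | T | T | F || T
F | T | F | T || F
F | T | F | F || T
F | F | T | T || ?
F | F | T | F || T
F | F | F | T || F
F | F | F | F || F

Row x=T, y=T, z=T, w=F: ((w ↔ z → y) ↔ (x ⊕ w) ∨ y) = F, so the formula = T.
Row x=T, y=T, z=F, w=T: ((w ↔ z → y) ↔ (x ⊕ w) ∨ y) = T, so the formula = F.
Row x=T, y=T, z=F, w=F: ((w ↔ z → y) ↔ (x ⊕ w) ∨ y) = F, so the formula = T.
Row x=T, y=F, z=F, w=F: ((w ↔ z → y) ↔ (x ⊕ w) ∨ y) = F, so the formula = T.
Row x=F, y=F, z=T, w=T: ((w ↔ z → y) ↔ (x ⊕ w) ∨ y) = F, so the formula = T.

T, F, T, T, T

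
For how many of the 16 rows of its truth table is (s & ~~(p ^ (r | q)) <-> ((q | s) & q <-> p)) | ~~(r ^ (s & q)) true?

10

p  q  r  s     (r | q)  (p ^ (r | q))  ~(p ^ (r | q))  ~~(p ^ (r | q))  (s & ~~(p ^ (r | q)))  (q | s)  ((q | s) & q)  (((q | s) & q) <-> p)  (s & q)  (r ^ (s & q))  ~(r ^ (s & q))  ~~(r ^ (s & q))  φ
T  T  T  T        T           F              T                F                   F               T           T                  T               T           F              T                F         F
T  T  T  F        T           F              T                F                   F               T           T                  T               F           T              F                T         T
T  T  F  T        T           F              T                F                   F               T           T                  T               T           T              F                T         T
T  T  F  F        T           F              T                F                   F               T           T                  T               F           F              T                F         F
T  F  T  T        T           F              T                F                   F               T           F                  F               F           T              F                T         T
T  F  T  F        T           F              T                F                   F               F           F                  F               F           T              F                T         T
T  F  F  T        F           T              F                T                   T               T           F                  F               F           F              T                F         F
T  F  F  F        F           T              F                T                   F               F           F                  F               F           F              T                F         T
F  T  T  T        T           T              F                T                   T               T           T                  F               T           F              T                F         F
F  T  T  F        T           T              F                T                   F               T           T                  F               F           T              F                T         T
F  T  F  T        T           T              F                T                   T               T           T                  F               T           T              F                T         T
F  T  F  F        T           T              F                T                   F               T           T                  F               F           F              T                F         T
F  F  T  T        T           T              F                T                   T               T           F                  T               F           T              F                T         T
F  F  T  F        T           T              F                T                   F               F           F                  T               F           T              F                T         T
F  F  F  T        F           F              T                F                   F               T           F                  T               F           F              T                F         F
F  F  F  F        F           F              T                F                   F               F           F                  T               F           F              T                F         F
The formula is true on 10 of the 16 rows.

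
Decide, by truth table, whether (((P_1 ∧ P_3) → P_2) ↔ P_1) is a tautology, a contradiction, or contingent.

P_1 | P_2 | P_3 | (P_1 ∧ P_3) | ((P_1 ∧ P_3) → P_2) | (((P_1 ∧ P_3) → P_2) ↔ P_1)
--- | --- | --- | ----------- | ------------------- | ---------------------------
 0  |  0  |  0  |      0      |          1          |              0             
 0  |  0  |  1  |      0      |          1          |              0             
 0  |  1  |  0  |      0      |          1          |              0             
 0  |  1  |  1  |      0      |          1          |              0             
 1  |  0  |  0  |      0      |          1          |              1             
 1  |  0  |  1  |      1      |          0          |              0             
 1  |  1  |  0  |      0      |          1          |              1             
 1  |  1  |  1  |      1      |          1          |              1             
3 of 8 rows are 1, so the formula is contingent.

contingent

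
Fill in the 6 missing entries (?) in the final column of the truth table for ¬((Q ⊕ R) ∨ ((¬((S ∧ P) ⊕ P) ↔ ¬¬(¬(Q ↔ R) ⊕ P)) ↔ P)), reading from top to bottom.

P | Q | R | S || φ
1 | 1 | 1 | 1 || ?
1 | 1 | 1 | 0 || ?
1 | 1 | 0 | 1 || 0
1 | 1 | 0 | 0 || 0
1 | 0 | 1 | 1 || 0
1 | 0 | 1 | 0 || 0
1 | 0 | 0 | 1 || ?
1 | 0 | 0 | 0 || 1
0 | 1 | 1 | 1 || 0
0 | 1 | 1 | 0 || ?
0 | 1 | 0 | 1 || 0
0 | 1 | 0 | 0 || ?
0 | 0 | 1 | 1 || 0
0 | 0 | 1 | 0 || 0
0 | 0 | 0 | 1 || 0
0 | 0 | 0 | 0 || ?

0, 1, 0, 0, 0, 0

Row P=1, Q=1, R=1, S=1: (Q ⊕ R) = 0, ((¬((S ∧ P) ⊕ P) ↔ ¬¬(¬(Q ↔ R) ⊕ P)) ↔ P) = 1, ((Q ⊕ R) ∨ ((¬((S ∧ P) ⊕ P) ↔ ¬¬(¬(Q ↔ R) ⊕ P)) ↔ P)) = 1, so the formula = 0.
Row P=1, Q=1, R=1, S=0: (Q ⊕ R) = 0, ((¬((S ∧ P) ⊕ P) ↔ ¬¬(¬(Q ↔ R) ⊕ P)) ↔ P) = 0, ((Q ⊕ R) ∨ ((¬((S ∧ P) ⊕ P) ↔ ¬¬(¬(Q ↔ R) ⊕ P)) ↔ P)) = 0, so the formula = 1.
Row P=1, Q=0, R=0, S=1: (Q ⊕ R) = 0, ((¬((S ∧ P) ⊕ P) ↔ ¬¬(¬(Q ↔ R) ⊕ P)) ↔ P) = 1, ((Q ⊕ R) ∨ ((¬((S ∧ P) ⊕ P) ↔ ¬¬(¬(Q ↔ R) ⊕ P)) ↔ P)) = 1, so the formula = 0.
Row P=0, Q=1, R=1, S=0: (Q ⊕ R) = 0, ((¬((S ∧ P) ⊕ P) ↔ ¬¬(¬(Q ↔ R) ⊕ P)) ↔ P) = 1, ((Q ⊕ R) ∨ ((¬((S ∧ P) ⊕ P) ↔ ¬¬(¬(Q ↔ R) ⊕ P)) ↔ P)) = 1, so the formula = 0.
Row P=0, Q=1, R=0, S=0: (Q ⊕ R) = 1, ((¬((S ∧ P) ⊕ P) ↔ ¬¬(¬(Q ↔ R) ⊕ P)) ↔ P) = 0, ((Q ⊕ R) ∨ ((¬((S ∧ P) ⊕ P) ↔ ¬¬(¬(Q ↔ R) ⊕ P)) ↔ P)) = 1, so the formula = 0.
Row P=0, Q=0, R=0, S=0: (Q ⊕ R) = 0, ((¬((S ∧ P) ⊕ P) ↔ ¬¬(¬(Q ↔ R) ⊕ P)) ↔ P) = 1, ((Q ⊕ R) ∨ ((¬((S ∧ P) ⊕ P) ↔ ¬¬(¬(Q ↔ R) ⊕ P)) ↔ P)) = 1, so the formula = 0.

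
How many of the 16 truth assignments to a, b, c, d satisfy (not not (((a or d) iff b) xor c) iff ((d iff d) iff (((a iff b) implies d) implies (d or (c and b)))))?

9

a | b | c | d | φ
- | - | - | - | -
F | F | F | F | T
F | F | F | T | F
F | F | T | F | F
F | F | T | T | T
F | T | F | F | T
F | T | F | T | T
F | T | T | F | T
F | T | T | T | F
T | F | F | F | T
T | F | F | T | F
T | F | T | F | F
T | F | T | T | T
T | T | F | F | T
T | T | F | T | T
T | T | T | F | F
T | T | T | T | F
The formula is true on 9 of the 16 rows.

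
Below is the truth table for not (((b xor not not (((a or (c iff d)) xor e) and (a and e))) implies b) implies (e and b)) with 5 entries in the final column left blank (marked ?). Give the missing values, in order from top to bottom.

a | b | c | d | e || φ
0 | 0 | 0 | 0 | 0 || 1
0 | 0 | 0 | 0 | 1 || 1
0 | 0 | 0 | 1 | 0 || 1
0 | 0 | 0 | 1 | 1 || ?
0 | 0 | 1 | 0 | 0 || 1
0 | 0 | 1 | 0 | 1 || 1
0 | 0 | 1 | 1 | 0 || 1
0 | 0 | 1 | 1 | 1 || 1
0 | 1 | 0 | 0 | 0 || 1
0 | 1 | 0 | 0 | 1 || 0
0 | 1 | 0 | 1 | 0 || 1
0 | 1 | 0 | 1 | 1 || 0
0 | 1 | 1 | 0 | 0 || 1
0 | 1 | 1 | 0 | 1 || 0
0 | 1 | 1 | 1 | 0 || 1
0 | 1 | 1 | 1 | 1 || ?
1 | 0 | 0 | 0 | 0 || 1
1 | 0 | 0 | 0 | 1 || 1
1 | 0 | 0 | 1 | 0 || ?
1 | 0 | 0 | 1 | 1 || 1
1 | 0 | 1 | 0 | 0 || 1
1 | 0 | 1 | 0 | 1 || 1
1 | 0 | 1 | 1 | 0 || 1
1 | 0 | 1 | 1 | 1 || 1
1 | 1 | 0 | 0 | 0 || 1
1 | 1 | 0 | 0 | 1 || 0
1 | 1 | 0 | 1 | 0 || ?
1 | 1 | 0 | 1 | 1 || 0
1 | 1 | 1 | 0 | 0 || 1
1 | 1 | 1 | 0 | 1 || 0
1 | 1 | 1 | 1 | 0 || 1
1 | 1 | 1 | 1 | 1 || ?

1, 0, 1, 1, 0

Row a=0, b=0, c=0, d=1, e=1: ((b xor not not (((a or (c iff d)) xor e) and (a and e))) implies b) = 1, (e and b) = 0, (((b xor not not (((a or (c iff d)) xor e) and (a and e))) implies b) implies (e and b)) = 0, so the formula = 1.
Row a=0, b=1, c=1, d=1, e=1: ((b xor not not (((a or (c iff d)) xor e) and (a and e))) implies b) = 1, (e and b) = 1, (((b xor not not (((a or (c iff d)) xor e) and (a and e))) implies b) implies (e and b)) = 1, so the formula = 0.
Row a=1, b=0, c=0, d=1, e=0: ((b xor not not (((a or (c iff d)) xor e) and (a and e))) implies b) = 1, (e and b) = 0, (((b xor not not (((a or (c iff d)) xor e) and (a and e))) implies b) implies (e and b)) = 0, so the formula = 1.
Row a=1, b=1, c=0, d=1, e=0: ((b xor not not (((a or (c iff d)) xor e) and (a and e))) implies b) = 1, (e and b) = 0, (((b xor not not (((a or (c iff d)) xor e) and (a and e))) implies b) implies (e and b)) = 0, so the formula = 1.
Row a=1, b=1, c=1, d=1, e=1: ((b xor not not (((a or (c iff d)) xor e) and (a and e))) implies b) = 1, (e and b) = 1, (((b xor not not (((a or (c iff d)) xor e) and (a and e))) implies b) implies (e and b)) = 1, so the formula = 0.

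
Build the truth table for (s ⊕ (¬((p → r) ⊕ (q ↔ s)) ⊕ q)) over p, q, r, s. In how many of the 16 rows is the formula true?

p | q | r | s | φ
- | - | - | - | -
T | T | T | T | T
T | T | T | F | T
T | T | F | T | F
T | T | F | F | F
T | F | T | T | T
T | F | T | F | T
T | F | F | T | F
T | F | F | F | F
F | T | T | T | T
F | T | T | F | T
F | T | F | T | T
F | T | F | F | T
F | F | T | T | T
F | F | T | F | T
F | F | F | T | T
F | F | F | F | T
The formula is true on 12 of the 16 rows.

12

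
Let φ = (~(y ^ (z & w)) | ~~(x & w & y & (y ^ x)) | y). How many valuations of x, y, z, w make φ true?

14

x | y | z | w || (z & w) | (y ^ (z & w)) | ~(y ^ (z & w)) | (y ^ x) | (x & w & y & (y ^ x)) | ~(x & w & y & (y ^ x)) | ~~(x & w & y & (y ^ x)) | φ
1 | 1 | 1 | 1 ||    1    |       0       |       1        |    0    |           0           |           1            |            0            | 1
1 | 1 | 1 | 0 ||    0    |       1       |       0        |    0    |           0           |           1            |            0            | 1
1 | 1 | 0 | 1 ||    0    |       1       |       0        |    0    |           0           |           1            |            0            | 1
1 | 1 | 0 | 0 ||    0    |       1       |       0        |    0    |           0           |           1            |            0            | 1
1 | 0 | 1 | 1 ||    1    |       1       |       0        |    1    |           0           |           1            |            0            | 0
1 | 0 | 1 | 0 ||    0    |       0       |       1        |    1    |           0           |           1            |            0            | 1
1 | 0 | 0 | 1 ||    0    |       0       |       1        |    1    |           0           |           1            |            0            | 1
1 | 0 | 0 | 0 ||    0    |       0       |       1        |    1    |           0           |           1            |            0            | 1
0 | 1 | 1 | 1 ||    1    |       0       |       1        |    1    |           0           |           1            |            0            | 1
0 | 1 | 1 | 0 ||    0    |       1       |       0        |    1    |           0           |           1            |            0            | 1
0 | 1 | 0 | 1 ||    0    |       1       |       0        |    1    |           0           |           1            |            0            | 1
0 | 1 | 0 | 0 ||    0    |       1       |       0        |    1    |           0           |           1            |            0            | 1
0 | 0 | 1 | 1 ||    1    |       1       |       0        |    0    |           0           |           1            |            0            | 0
0 | 0 | 1 | 0 ||    0    |       0       |       1        |    0    |           0           |           1            |            0            | 1
0 | 0 | 0 | 1 ||    0    |       0       |       1        |    0    |           0           |           1            |            0            | 1
0 | 0 | 0 | 0 ||    0    |       0       |       1        |    0    |           0           |           1            |            0            | 1
The formula is true on 14 of the 16 rows.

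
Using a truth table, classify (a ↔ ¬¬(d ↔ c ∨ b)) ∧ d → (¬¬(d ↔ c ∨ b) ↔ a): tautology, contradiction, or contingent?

tautology

a  b  c  d  |  (c ∨ b)  (d ↔ (c ∨ b))  ¬(d ↔ (c ∨ b))  ¬¬(d ↔ (c ∨ b))  (a ↔ ¬¬(d ↔ (c ∨ b)))  ((a ↔ ¬¬(d ↔ (c ∨ b))) ∧ d)  (¬¬(d ↔ (c ∨ b)) ↔ a)  φ
T  T  T  T  |     T           T              F                T                   T                         T                         T            T
T  T  T  F  |     T           F              T                F                   F                         F                         F            T
T  T  F  T  |     T           T              F                T                   T                         T                         T            T
T  T  F  F  |     T           F              T                F                   F                         F                         F            T
T  F  T  T  |     T           T              F                T                   T                         T                         T            T
T  F  T  F  |     T           F              T                F                   F                         F                         F            T
T  F  F  T  |     F           F              T                F                   F                         F                         F            T
T  F  F  F  |     F           T              F                T                   T                         F                         T            T
F  T  T  T  |     T           T              F                T                   F                         F                         F            T
F  T  T  F  |     T           F              T                F                   T                         F                         T            T
F  T  F  T  |     T           T              F                T                   F                         F                         F            T
F  T  F  F  |     T           F              T                F                   T                         F                         T            T
F  F  T  T  |     T           T              F                T                   F                         F                         F            T
F  F  T  F  |     T           F              T                F                   T                         F                         T            T
F  F  F  T  |     F           F              T                F                   T                         T                         T            T
F  F  F  F  |     F           T              F                T                   F                         F                         F            T
Every row is T, so the formula is a tautology.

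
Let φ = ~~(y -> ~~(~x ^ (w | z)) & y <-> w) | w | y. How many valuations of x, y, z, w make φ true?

x  y  z  w     ~x  (w | z)  (~x ^ (w | z))  ~(~x ^ (w | z))  ~~(~x ^ (w | z))  (~~(~x ^ (w | z)) & y)  φ
0  0  0  0     1      0           1                0                1                    0             0
0  0  0  1     1      1           0                1                0                    0             1
0  0  1  0     1      1           0                1                0                    0             0
0  0  1  1     1      1           0                1                0                    0             1
0  1  0  0     1      0           1                0                1                    1             1
0  1  0  1     1      1           0                1                0                    0             1
0  1  1  0     1      1           0                1                0                    0             1
0  1  1  1     1      1           0                1                0                    0             1
1  0  0  0     0      0           0                1                0                    0             0
1  0  0  1     0      1           1                0                1                    0             1
1  0  1  0     0      1           1                0                1                    0             0
1  0  1  1     0      1           1                0                1                    0             1
1  1  0  0     0      0           0                1                0                    0             1
1  1  0  1     0      1           1                0                1                    1             1
1  1  1  0     0      1           1                0                1                    1             1
1  1  1  1     0      1           1                0                1                    1             1
The formula is true on 12 of the 16 rows.

12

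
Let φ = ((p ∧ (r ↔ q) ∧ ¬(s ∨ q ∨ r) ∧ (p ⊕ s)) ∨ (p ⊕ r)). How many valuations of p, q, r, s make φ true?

8

  p      q      r      s    |    φ  
False  False  False  False  |  False
False  False  False   True  |  False
False  False   True  False  |   True
False  False   True   True  |   True
False   True  False  False  |  False
False   True  False   True  |  False
False   True   True  False  |   True
False   True   True   True  |   True
 True  False  False  False  |   True
 True  False  False   True  |   True
 True  False   True  False  |  False
 True  False   True   True  |  False
 True   True  False  False  |   True
 True   True  False   True  |   True
 True   True   True  False  |  False
 True   True   True   True  |  False
The formula is true on 8 of the 16 rows.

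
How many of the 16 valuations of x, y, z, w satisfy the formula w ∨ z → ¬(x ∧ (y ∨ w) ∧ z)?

x | y | z | w || ((w ∨ z) → ¬(x ∧ (y ∨ w) ∧ z))
F | F | F | F ||               T               
F | F | F | T ||               T               
F | F | T | F ||               T               
F | F | T | T ||               T               
F | T | F | F ||               T               
F | T | F | T ||               T               
F | T | T | F ||               T               
F | T | T | T ||               T               
T | F | F | F ||               T               
T | F | F | T ||               T               
T | F | T | F ||               T               
T | F | T | T ||               F               
T | T | F | F ||               T               
T | T | F | T ||               T               
T | T | T | F ||               F               
T | T | T | T ||               F               
The formula is true on 13 of the 16 rows.

13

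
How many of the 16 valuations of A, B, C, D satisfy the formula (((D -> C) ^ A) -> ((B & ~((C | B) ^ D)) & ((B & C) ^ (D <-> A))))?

10

A | B | C | D || φ
T | T | T | T || T
T | T | T | F || T
T | T | F | T || T
T | T | F | F || T
T | F | T | T || T
T | F | T | F || T
T | F | F | T || F
T | F | F | F || T
F | T | T | T || T
F | T | T | F || F
F | T | F | T || T
F | T | F | F || F
F | F | T | T || F
F | F | T | F || F
F | F | F | T || T
F | F | F | F || F
The formula is true on 10 of the 16 rows.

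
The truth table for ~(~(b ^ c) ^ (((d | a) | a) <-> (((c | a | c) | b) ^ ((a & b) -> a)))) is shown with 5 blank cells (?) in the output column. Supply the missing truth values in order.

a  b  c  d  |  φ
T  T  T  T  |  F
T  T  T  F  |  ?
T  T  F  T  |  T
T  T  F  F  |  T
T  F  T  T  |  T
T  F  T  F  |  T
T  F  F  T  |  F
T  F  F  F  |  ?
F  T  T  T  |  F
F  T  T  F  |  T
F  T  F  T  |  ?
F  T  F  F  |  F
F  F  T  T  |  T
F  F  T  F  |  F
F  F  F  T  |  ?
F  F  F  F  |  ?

F, F, T, T, F

Row a=T, b=T, c=T, d=F: ~(b ^ c) = T, (((d | a) | a) <-> (((c | a | c) | b) ^ ((a & b) -> a))) = F, (~(b ^ c) ^ (((d | a) | a) <-> (((c | a | c) | b) ^ ((a & b) -> a)))) = T, so the formula = F.
Row a=T, b=F, c=F, d=F: ~(b ^ c) = T, (((d | a) | a) <-> (((c | a | c) | b) ^ ((a & b) -> a))) = F, (~(b ^ c) ^ (((d | a) | a) <-> (((c | a | c) | b) ^ ((a & b) -> a)))) = T, so the formula = F.
Row a=F, b=T, c=F, d=T: ~(b ^ c) = F, (((d | a) | a) <-> (((c | a | c) | b) ^ ((a & b) -> a))) = F, (~(b ^ c) ^ (((d | a) | a) <-> (((c | a | c) | b) ^ ((a & b) -> a)))) = F, so the formula = T.
Row a=F, b=F, c=F, d=T: ~(b ^ c) = T, (((d | a) | a) <-> (((c | a | c) | b) ^ ((a & b) -> a))) = T, (~(b ^ c) ^ (((d | a) | a) <-> (((c | a | c) | b) ^ ((a & b) -> a)))) = F, so the formula = T.
Row a=F, b=F, c=F, d=F: ~(b ^ c) = T, (((d | a) | a) <-> (((c | a | c) | b) ^ ((a & b) -> a))) = F, (~(b ^ c) ^ (((d | a) | a) <-> (((c | a | c) | b) ^ ((a & b) -> a)))) = T, so the formula = F.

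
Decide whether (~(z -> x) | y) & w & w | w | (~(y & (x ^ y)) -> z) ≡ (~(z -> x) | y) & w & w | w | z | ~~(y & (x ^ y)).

  x   |   y   |   z   |   w   |   φ   |   ψ  
----- | ----- | ----- | ----- | ----- | -----
 True |  True |  True |  True |  True |  True
 True |  True |  True | False |  True |  True
 True |  True | False |  True |  True |  True
 True |  True | False | False | False | False
 True | False |  True |  True |  True |  True
 True | False |  True | False |  True |  True
 True | False | False |  True |  True |  True
 True | False | False | False | False | False
False |  True |  True |  True |  True |  True
False |  True |  True | False |  True |  True
False |  True | False |  True |  True |  True
False |  True | False | False |  True |  True
False | False |  True |  True |  True |  True
False | False |  True | False |  True |  True
False | False | False |  True |  True |  True
False | False | False | False | False | False
The columns for φ and ψ agree on every row, so they are logically equivalent.

equivalent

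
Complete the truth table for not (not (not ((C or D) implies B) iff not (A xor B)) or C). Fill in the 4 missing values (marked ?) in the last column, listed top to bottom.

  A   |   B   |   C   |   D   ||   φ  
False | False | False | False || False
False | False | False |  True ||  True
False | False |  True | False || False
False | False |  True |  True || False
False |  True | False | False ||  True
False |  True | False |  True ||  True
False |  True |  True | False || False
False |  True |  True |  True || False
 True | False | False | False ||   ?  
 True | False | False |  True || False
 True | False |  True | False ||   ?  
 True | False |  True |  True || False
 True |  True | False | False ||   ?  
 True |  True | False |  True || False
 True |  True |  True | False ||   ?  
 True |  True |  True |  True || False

True, False, False, False

Row A=True, B=False, C=False, D=False: not (not ((C or D) implies B) iff not (A xor B)) = False, (not (not ((C or D) implies B) iff not (A xor B)) or C) = False, so the formula = True.
Row A=True, B=False, C=True, D=False: not (not ((C or D) implies B) iff not (A xor B)) = True, (not (not ((C or D) implies B) iff not (A xor B)) or C) = True, so the formula = False.
Row A=True, B=True, C=False, D=False: not (not ((C or D) implies B) iff not (A xor B)) = True, (not (not ((C or D) implies B) iff not (A xor B)) or C) = True, so the formula = False.
Row A=True, B=True, C=True, D=False: not (not ((C or D) implies B) iff not (A xor B)) = True, (not (not ((C or D) implies B) iff not (A xor B)) or C) = True, so the formula = False.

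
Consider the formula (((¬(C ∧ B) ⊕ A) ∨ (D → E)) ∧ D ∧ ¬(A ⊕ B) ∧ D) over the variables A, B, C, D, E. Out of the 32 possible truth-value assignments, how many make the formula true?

A  B  C  D  E  |  φ
T  T  T  T  T  |  T
T  T  T  T  F  |  T
T  T  T  F  T  |  F
T  T  T  F  F  |  F
T  T  F  T  T  |  T
T  T  F  T  F  |  F
T  T  F  F  T  |  F
T  T  F  F  F  |  F
T  F  T  T  T  |  F
T  F  T  T  F  |  F
T  F  T  F  T  |  F
T  F  T  F  F  |  F
T  F  F  T  T  |  F
T  F  F  T  F  |  F
T  F  F  F  T  |  F
T  F  F  F  F  |  F
F  T  T  T  T  |  F
F  T  T  T  F  |  F
F  T  T  F  T  |  F
F  T  T  F  F  |  F
F  T  F  T  T  |  F
F  T  F  T  F  |  F
F  T  F  F  T  |  F
F  T  F  F  F  |  F
F  F  T  T  T  |  T
F  F  T  T  F  |  T
F  F  T  F  T  |  F
F  F  T  F  F  |  F
F  F  F  T  T  |  T
F  F  F  T  F  |  T
F  F  F  F  T  |  F
F  F  F  F  F  |  F
The formula is true on 7 of the 32 rows.

7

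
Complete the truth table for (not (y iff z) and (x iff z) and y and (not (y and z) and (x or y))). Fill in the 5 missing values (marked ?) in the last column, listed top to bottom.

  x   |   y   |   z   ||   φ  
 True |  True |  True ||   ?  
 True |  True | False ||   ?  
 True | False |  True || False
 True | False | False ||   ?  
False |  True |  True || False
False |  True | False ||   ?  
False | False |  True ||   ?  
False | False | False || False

False, False, False, True, False

Row x=True, y=True, z=True: not (y iff z) = False, (x iff z) = True, (not (y and z) and (x or y)) = False, so the formula = False.
Row x=True, y=True, z=False: not (y iff z) = True, (x iff z) = False, (not (y and z) and (x or y)) = True, so the formula = False.
Row x=True, y=False, z=False: not (y iff z) = False, (x iff z) = False, (not (y and z) and (x or y)) = True, so the formula = False.
Row x=False, y=True, z=False: not (y iff z) = True, (x iff z) = True, (not (y and z) and (x or y)) = True, so the formula = True.
Row x=False, y=False, z=True: not (y iff z) = True, (x iff z) = False, (not (y and z) and (x or y)) = False, so the formula = False.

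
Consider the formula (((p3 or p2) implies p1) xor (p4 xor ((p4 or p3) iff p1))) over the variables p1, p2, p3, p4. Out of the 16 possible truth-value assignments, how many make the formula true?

p1 | p2 | p3 | p4 | φ
-- | -- | -- | -- | -
T  | T  | T  | T  | T
T  | T  | T  | F  | F
T  | T  | F  | T  | T
T  | T  | F  | F  | T
T  | F  | T  | T  | T
T  | F  | T  | F  | F
T  | F  | F  | T  | T
T  | F  | F  | F  | T
F  | T  | T  | T  | T
F  | T  | T  | F  | F
F  | T  | F  | T  | T
F  | T  | F  | F  | T
F  | F  | T  | T  | T
F  | F  | T  | F  | F
F  | F  | F  | T  | F
F  | F  | F  | F  | F
The formula is true on 10 of the 16 rows.

10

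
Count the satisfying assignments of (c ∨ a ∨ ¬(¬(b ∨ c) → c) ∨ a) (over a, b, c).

7

a  b  c  |  (c ∨ a ∨ ¬(¬(b ∨ c) → c) ∨ a)
T  T  T  |                T              
T  T  F  |                T              
T  F  T  |                T              
T  F  F  |                T              
F  T  T  |                T              
F  T  F  |                F              
F  F  T  |                T              
F  F  F  |                T              
The formula is true on 7 of the 8 rows.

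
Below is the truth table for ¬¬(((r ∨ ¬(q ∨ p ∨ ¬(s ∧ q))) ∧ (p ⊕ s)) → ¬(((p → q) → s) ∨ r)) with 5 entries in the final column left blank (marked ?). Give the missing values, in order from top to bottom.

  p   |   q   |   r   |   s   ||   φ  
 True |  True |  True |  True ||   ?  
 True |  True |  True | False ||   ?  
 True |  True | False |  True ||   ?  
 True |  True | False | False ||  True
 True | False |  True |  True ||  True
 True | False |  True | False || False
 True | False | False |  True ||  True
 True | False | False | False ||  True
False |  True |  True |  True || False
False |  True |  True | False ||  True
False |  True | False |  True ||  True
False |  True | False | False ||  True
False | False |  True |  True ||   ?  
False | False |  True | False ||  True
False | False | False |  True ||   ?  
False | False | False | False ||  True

Row p=True, q=True, r=True, s=True: (((r ∨ ¬(q ∨ p ∨ ¬(s ∧ q))) ∧ (p ⊕ s)) → ¬(((p → q) → s) ∨ r)) = True, ¬(((r ∨ ¬(q ∨ p ∨ ¬(s ∧ q))) ∧ (p ⊕ s)) → ¬(((p → q) → s) ∨ r)) = False, so the formula = True.
Row p=True, q=True, r=True, s=False: (((r ∨ ¬(q ∨ p ∨ ¬(s ∧ q))) ∧ (p ⊕ s)) → ¬(((p → q) → s) ∨ r)) = False, ¬(((r ∨ ¬(q ∨ p ∨ ¬(s ∧ q))) ∧ (p ⊕ s)) → ¬(((p → q) → s) ∨ r)) = True, so the formula = False.
Row p=True, q=True, r=False, s=True: (((r ∨ ¬(q ∨ p ∨ ¬(s ∧ q))) ∧ (p ⊕ s)) → ¬(((p → q) → s) ∨ r)) = True, ¬(((r ∨ ¬(q ∨ p ∨ ¬(s ∧ q))) ∧ (p ⊕ s)) → ¬(((p → q) → s) ∨ r)) = False, so the formula = True.
Row p=False, q=False, r=True, s=True: (((r ∨ ¬(q ∨ p ∨ ¬(s ∧ q))) ∧ (p ⊕ s)) → ¬(((p → q) → s) ∨ r)) = False, ¬(((r ∨ ¬(q ∨ p ∨ ¬(s ∧ q))) ∧ (p ⊕ s)) → ¬(((p → q) → s) ∨ r)) = True, so the formula = False.
Row p=False, q=False, r=False, s=True: (((r ∨ ¬(q ∨ p ∨ ¬(s ∧ q))) ∧ (p ⊕ s)) → ¬(((p → q) → s) ∨ r)) = True, ¬(((r ∨ ¬(q ∨ p ∨ ¬(s ∧ q))) ∧ (p ⊕ s)) → ¬(((p → q) → s) ∨ r)) = False, so the formula = True.

True, False, True, False, True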